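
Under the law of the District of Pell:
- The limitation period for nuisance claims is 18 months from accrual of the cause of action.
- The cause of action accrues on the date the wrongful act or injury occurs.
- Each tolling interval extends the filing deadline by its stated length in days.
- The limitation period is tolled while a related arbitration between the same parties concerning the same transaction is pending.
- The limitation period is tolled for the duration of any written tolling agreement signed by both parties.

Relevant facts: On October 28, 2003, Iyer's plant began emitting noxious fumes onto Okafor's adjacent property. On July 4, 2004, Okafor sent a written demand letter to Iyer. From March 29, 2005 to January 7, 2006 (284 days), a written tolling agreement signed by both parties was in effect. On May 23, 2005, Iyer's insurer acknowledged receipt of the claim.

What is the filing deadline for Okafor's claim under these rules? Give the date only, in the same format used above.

February 6, 2006

The limitation period began to run on October 28, 2003.
18 months from October 28, 2003 is April 28, 2005.
Because the written tolling agreement ran from March 29, 2005 to January 7, 2006, the deadline is extended by 284 days to February 6, 2006.
None of the other events listed affects the running of the period under the stated rules.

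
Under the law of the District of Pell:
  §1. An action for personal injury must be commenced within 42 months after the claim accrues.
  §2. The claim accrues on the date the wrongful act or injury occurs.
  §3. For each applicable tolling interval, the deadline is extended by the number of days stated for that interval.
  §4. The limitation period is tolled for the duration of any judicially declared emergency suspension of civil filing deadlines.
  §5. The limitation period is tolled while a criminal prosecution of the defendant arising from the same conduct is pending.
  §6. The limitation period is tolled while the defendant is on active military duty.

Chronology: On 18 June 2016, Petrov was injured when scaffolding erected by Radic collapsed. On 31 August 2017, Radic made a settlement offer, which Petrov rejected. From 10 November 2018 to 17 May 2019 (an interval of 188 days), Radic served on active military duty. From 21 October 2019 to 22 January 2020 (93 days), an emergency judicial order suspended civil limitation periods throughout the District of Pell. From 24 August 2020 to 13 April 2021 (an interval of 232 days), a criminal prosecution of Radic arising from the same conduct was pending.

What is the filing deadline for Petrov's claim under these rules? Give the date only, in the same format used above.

The claim accrued on 18 June 2016, when the wrongful act occurred.
42 months from 18 June 2016 is 18 December 2019.
The defendant's active military service from 10 November 2018 to 17 May 2019 tolled the period for 188 days, extending the deadline to 23 June 2020.
The emergency suspension of filing deadlines from 21 October 2019 to 22 January 2020 tolled the period for 93 days, extending the deadline to 24 September 2020.
Because the pending criminal prosecution ran from 24 August 2020 to 13 April 2021, the deadline is extended by 232 days to 14 May 2021.
None of the other events listed affects the running of the period under the stated rules.

14 May 2021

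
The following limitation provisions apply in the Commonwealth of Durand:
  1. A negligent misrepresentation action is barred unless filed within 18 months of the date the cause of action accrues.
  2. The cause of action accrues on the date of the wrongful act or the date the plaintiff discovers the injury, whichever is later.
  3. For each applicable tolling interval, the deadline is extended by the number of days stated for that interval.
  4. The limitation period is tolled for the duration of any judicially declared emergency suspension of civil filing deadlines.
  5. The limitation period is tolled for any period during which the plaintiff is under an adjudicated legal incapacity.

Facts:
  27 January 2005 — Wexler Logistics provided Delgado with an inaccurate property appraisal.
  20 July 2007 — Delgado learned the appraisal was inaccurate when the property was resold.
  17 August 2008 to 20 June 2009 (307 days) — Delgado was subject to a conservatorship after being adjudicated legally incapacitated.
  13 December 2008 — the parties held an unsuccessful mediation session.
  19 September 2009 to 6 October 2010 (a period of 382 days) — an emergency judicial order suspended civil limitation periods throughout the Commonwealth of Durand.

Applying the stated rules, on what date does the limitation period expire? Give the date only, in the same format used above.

10 December 2010

The claim accrued on 20 July 2007 — the later of the 27 January 2005 act and the 20 July 2007 discovery.
The untolled deadline — 18 months after 20 July 2007 — is 20 January 2009.
The plaintiff's legal incapacity from 17 August 2008 to 20 June 2009 tolled the period for 307 days, extending the deadline to 23 November 2009.
The emergency suspension of filing deadlines from 19 September 2009 to 6 October 2010 tolled the period for 382 days, extending the deadline to 10 December 2010.
None of the other events listed affects the running of the period under the stated rules.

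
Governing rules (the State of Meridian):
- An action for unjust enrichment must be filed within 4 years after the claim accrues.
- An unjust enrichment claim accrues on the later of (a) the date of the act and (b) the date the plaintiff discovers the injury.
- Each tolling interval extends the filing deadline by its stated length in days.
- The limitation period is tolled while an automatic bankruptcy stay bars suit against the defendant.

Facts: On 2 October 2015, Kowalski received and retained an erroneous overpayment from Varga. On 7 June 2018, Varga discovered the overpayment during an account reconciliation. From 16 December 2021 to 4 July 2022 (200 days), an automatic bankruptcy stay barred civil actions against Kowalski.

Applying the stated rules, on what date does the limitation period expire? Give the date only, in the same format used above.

Because discovery on 7 June 2018 post-dates the 2 October 2015 act, accrual under the later-of rule falls on 7 June 2018.
4 years from 7 June 2018 is 7 June 2022.
The period was tolled for 200 days by the automatic bankruptcy stay (16 December 2021 to 4 July 2022), pushing the deadline to 24 December 2022.

24 December 2022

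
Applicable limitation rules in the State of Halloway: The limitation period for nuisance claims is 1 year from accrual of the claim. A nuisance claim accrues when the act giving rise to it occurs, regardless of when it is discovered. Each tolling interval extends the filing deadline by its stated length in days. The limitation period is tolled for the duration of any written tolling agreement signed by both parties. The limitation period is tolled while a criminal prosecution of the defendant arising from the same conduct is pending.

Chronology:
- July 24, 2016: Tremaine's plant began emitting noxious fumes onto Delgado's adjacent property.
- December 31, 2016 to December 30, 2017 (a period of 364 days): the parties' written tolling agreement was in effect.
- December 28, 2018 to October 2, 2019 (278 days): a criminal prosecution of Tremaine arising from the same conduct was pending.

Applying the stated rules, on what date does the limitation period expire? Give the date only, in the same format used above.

The claim accrued on July 24, 2016, when the wrongful act occurred.
The untolled deadline — 1 year after July 24, 2016 — is July 24, 2017.
Because the written tolling agreement ran from December 31, 2016 to December 30, 2017, the deadline is extended by 364 days to July 23, 2018.
The pending criminal prosecution starting December 28, 2018 came too late — the period had run on July 23, 2018 — and so does not extend the deadline.

July 23, 2018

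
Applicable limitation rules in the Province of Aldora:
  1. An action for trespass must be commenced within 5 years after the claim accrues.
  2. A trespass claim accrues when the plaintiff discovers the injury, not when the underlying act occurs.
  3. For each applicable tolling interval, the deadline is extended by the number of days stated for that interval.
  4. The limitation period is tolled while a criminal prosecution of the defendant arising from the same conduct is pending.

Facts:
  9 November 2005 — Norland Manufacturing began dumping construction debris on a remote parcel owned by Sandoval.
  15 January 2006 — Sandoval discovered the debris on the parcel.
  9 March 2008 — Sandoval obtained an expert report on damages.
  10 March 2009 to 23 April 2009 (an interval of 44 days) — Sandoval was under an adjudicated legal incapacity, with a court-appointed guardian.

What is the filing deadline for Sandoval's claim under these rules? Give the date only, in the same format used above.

Under the discovery rule, the claim accrued on 15 January 2006, when Sandoval discovered the injury — not on the 9 November 2005 date of the underlying act.
The untolled deadline — 5 years after 15 January 2006 — is 15 January 2011.
Although the plaintiff's incapacity ran from 10 March 2009 to 23 April 2009, the stated rules do not make that a tolling event, so it is disregarded.
Nothing else in the chronology tolls or restarts the period.

15 January 2011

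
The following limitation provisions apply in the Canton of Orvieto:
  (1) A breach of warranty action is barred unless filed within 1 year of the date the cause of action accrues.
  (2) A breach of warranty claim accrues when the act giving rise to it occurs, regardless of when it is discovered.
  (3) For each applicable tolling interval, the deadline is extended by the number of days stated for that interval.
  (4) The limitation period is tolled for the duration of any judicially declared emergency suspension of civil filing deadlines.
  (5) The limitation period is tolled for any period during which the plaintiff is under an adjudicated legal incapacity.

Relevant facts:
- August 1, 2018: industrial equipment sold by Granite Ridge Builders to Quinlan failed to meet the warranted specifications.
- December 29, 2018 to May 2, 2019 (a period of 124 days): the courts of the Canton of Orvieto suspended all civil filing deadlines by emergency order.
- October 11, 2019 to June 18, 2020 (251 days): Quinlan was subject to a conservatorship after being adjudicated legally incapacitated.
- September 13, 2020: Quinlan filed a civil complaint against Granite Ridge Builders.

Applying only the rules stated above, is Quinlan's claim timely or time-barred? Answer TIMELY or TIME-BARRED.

The limitation period began to run on August 1, 2018.
The untolled deadline — 1 year after August 1, 2018 — is August 1, 2019.
The emergency suspension of filing deadlines from December 29, 2018 to May 2, 2019 tolled the period for 124 days, extending the deadline to December 3, 2019.
The period was tolled for 251 days by the plaintiff's legal incapacity (October 11, 2019 to June 18, 2020), pushing the deadline to August 10, 2020.
The September 13, 2020 filing falls after the August 10, 2020 deadline; the claim is time-barred.

TIME-BARRED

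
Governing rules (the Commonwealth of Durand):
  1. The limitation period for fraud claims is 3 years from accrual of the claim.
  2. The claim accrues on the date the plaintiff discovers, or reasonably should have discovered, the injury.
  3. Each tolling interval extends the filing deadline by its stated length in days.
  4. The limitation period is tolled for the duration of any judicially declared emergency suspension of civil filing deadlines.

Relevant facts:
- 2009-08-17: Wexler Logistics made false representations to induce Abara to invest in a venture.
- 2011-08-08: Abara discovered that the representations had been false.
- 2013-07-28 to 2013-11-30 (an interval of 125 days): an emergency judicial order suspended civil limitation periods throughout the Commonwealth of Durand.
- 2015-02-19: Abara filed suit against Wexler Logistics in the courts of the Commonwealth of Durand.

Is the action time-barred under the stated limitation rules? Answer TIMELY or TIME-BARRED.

TIME-BARRED

The claim did not accrue until Abara discovered the injury on 2011-08-08; the 2009-08-17 act date does not start the clock under the stated rule.
3 years from 2011-08-08 is 2014-08-08.
The emergency suspension of filing deadlines from 2013-07-28 to 2013-11-30 tolled the period for 125 days, extending the deadline to 2014-12-11.
The 2015-02-19 filing falls after the 2014-12-11 deadline; the claim is time-barred.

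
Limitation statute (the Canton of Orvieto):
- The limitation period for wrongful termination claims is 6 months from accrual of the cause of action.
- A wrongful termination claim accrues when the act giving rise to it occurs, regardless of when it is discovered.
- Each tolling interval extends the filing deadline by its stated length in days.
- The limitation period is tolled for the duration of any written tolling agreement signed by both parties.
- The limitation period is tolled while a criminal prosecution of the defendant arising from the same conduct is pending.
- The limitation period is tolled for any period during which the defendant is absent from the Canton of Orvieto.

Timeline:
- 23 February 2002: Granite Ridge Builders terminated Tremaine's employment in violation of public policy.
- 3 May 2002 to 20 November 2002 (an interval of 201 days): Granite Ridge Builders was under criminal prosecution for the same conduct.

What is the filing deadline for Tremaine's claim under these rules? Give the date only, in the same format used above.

The cause of action accrued on 23 February 2002, the date of the act.
The untolled deadline — 6 months after 23 February 2002 — is 23 August 2002.
The pending criminal prosecution from 3 May 2002 to 20 November 2002 tolled the period for 201 days, extending the deadline to 12 March 2003.

12 March 2003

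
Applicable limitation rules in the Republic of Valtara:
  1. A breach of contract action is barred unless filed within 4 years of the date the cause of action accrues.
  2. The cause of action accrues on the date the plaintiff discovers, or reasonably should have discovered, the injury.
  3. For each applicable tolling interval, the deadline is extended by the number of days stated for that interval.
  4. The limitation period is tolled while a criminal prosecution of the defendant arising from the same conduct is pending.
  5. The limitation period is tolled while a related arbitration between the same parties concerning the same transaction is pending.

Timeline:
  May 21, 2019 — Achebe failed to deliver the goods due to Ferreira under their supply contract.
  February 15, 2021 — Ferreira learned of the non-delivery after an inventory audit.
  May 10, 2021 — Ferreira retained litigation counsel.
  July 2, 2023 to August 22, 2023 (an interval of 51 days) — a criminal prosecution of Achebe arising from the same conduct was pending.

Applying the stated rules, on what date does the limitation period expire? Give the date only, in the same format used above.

April 7, 2025

Under the discovery rule, the claim accrued on February 15, 2021, when Ferreira discovered the injury — not on the May 21, 2019 date of the underlying act.
4 years from February 15, 2021 is February 15, 2025.
The pending criminal prosecution from July 2, 2023 to August 22, 2023 tolled the period for 51 days, extending the deadline to April 7, 2025.
The other events in the timeline have no effect on the limitation period under the stated rules.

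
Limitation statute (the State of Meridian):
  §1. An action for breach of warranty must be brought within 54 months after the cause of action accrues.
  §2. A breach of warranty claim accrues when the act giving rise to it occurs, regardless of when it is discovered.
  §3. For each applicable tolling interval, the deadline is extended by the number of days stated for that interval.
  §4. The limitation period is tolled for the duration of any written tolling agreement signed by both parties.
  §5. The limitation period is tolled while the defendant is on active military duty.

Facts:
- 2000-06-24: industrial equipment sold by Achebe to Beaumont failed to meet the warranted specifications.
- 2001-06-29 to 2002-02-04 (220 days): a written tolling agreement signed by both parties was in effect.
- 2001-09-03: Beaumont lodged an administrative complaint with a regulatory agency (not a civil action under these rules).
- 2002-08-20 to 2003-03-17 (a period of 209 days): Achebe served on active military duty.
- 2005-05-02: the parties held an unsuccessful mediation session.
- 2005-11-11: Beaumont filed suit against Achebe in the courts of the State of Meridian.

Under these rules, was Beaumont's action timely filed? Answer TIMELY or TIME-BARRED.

TIMELY

The cause of action accrued on 2000-06-24, the date of the act.
The untolled deadline — 54 months after 2000-06-24 — is 2004-12-24.
The written tolling agreement from 2001-06-29 to 2002-02-04 tolled the period for 220 days, extending the deadline to 2005-08-01.
The defendant's active military service from 2002-08-20 to 2003-03-17 tolled the period for 209 days, extending the deadline to 2006-02-26.
Nothing else in the chronology tolls or restarts the period.
Filing on 2005-11-11 beat the 2006-02-26 deadline — the action is timely.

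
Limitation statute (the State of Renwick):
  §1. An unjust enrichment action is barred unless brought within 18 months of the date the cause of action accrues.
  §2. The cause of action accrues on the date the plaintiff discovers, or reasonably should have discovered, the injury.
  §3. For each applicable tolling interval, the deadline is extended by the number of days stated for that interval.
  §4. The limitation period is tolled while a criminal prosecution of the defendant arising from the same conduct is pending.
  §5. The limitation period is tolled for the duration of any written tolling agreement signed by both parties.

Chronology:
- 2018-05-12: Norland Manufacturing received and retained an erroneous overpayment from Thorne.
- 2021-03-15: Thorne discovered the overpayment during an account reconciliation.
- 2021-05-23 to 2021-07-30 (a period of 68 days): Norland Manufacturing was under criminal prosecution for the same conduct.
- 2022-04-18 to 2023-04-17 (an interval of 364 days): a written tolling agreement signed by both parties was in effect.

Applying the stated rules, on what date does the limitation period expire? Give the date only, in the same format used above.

2023-11-21

Accrual is tied to discovery, so the period began on 2021-03-15 rather than on 2018-05-12 when the act occurred.
The untolled deadline — 18 months after 2021-03-15 — is 2022-09-15.
The period was tolled for 68 days by the pending criminal prosecution (2021-05-23 to 2021-07-30), pushing the deadline to 2022-11-22.
Because the written tolling agreement ran from 2022-04-18 to 2023-04-17, the deadline is extended by 364 days to 2023-11-21.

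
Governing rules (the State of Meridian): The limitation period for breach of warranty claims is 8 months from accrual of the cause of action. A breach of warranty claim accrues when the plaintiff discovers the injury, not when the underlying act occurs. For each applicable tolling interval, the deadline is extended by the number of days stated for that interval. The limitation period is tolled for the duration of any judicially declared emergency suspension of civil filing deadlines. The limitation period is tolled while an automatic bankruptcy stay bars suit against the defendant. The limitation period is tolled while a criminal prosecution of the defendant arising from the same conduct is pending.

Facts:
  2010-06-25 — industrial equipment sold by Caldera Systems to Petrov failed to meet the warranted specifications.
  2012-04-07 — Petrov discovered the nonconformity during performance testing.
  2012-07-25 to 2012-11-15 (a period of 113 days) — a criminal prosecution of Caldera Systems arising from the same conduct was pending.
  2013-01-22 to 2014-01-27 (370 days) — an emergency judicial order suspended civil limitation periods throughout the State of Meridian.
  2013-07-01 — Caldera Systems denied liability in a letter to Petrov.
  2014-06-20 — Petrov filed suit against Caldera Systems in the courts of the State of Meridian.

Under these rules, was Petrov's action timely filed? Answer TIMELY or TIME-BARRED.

TIME-BARRED

Accrual is tied to discovery, so the period began on 2012-04-07 rather than on 2010-06-25 when the act occurred.
8 months from 2012-04-07 is 2012-12-07.
The period was tolled for 113 days by the pending criminal prosecution (2012-07-25 to 2012-11-15), pushing the deadline to 2013-03-30.
The period was tolled for 370 days by the emergency suspension of filing deadlines (2013-01-22 to 2014-01-27), pushing the deadline to 2014-04-04.
The other events in the timeline have no effect on the limitation period under the stated rules.
Petrov filed on 2014-06-20, after the 2014-04-04 deadline, so the action is time-barred.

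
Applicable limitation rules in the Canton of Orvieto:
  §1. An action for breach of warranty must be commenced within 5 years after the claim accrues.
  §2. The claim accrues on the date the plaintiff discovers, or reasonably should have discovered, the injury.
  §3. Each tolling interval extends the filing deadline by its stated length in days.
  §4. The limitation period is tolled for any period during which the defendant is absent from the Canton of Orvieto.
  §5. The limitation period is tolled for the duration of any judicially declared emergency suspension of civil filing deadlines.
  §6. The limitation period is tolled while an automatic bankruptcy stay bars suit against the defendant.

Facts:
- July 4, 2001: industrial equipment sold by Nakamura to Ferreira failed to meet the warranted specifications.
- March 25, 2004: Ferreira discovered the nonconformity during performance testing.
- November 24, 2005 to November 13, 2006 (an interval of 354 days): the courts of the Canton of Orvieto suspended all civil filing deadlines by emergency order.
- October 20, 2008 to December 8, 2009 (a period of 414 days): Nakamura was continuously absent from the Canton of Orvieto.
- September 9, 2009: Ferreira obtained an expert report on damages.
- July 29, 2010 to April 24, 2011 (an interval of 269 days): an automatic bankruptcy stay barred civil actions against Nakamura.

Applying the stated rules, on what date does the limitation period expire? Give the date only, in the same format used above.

January 26, 2012

Under the discovery rule, the claim accrued on March 25, 2004, when Ferreira discovered the injury — not on the July 4, 2001 date of the underlying act.
5 years from March 25, 2004 is March 25, 2009.
The emergency suspension of filing deadlines from November 24, 2005 to November 13, 2006 tolled the period for 354 days, extending the deadline to March 14, 2010.
Because the defendant's absence from the jurisdiction ran from October 20, 2008 to December 8, 2009, the deadline is extended by 414 days to May 2, 2011.
The automatic bankruptcy stay from July 29, 2010 to April 24, 2011 tolled the period for 269 days, extending the deadline to January 26, 2012.
The other events in the timeline have no effect on the limitation period under the stated rules.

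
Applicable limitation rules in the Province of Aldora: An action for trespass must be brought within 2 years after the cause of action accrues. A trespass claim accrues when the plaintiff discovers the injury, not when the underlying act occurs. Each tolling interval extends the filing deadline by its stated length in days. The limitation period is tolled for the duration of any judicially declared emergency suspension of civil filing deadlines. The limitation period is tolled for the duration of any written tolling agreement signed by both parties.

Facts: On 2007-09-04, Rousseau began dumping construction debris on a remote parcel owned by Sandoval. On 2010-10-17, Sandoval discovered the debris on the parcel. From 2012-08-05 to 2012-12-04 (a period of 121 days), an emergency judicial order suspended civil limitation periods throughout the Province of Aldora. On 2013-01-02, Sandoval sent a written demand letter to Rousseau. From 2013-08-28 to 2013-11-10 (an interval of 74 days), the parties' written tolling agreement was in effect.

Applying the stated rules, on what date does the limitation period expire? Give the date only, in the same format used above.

The claim did not accrue until Sandoval discovered the injury on 2010-10-17; the 2007-09-04 act date does not start the clock under the stated rule.
2 years from 2010-10-17 is 2012-10-17.
The period was tolled for 121 days by the emergency suspension of filing deadlines (2012-08-05 to 2012-12-04), pushing the deadline to 2013-02-15.
By the time the written tolling agreement began on 2013-08-28, the limitation period had already expired on 2013-02-15; that interval cannot revive it.
The other events in the timeline have no effect on the limitation period under the stated rules.

2013-02-15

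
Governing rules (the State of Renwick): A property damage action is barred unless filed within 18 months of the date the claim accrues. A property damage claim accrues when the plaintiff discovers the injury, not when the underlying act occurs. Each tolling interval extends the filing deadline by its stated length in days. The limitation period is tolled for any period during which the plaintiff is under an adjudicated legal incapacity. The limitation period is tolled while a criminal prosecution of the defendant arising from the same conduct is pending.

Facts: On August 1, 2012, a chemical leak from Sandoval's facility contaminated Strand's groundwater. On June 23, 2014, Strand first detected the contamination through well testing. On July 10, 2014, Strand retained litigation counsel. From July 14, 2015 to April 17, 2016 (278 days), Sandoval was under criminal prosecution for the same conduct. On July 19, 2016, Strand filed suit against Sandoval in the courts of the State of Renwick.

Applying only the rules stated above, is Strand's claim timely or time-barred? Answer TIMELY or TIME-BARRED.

TIMELY

Under the discovery rule, the claim accrued on June 23, 2014, when Strand discovered the injury — not on the August 1, 2012 date of the underlying act.
The untolled deadline — 18 months after June 23, 2014 — is December 23, 2015.
The pending criminal prosecution from July 14, 2015 to April 17, 2016 tolled the period for 278 days, extending the deadline to September 26, 2016.
Nothing else in the chronology tolls or restarts the period.
Strand filed on July 19, 2016, before the September 26, 2016 deadline, so the action is timely.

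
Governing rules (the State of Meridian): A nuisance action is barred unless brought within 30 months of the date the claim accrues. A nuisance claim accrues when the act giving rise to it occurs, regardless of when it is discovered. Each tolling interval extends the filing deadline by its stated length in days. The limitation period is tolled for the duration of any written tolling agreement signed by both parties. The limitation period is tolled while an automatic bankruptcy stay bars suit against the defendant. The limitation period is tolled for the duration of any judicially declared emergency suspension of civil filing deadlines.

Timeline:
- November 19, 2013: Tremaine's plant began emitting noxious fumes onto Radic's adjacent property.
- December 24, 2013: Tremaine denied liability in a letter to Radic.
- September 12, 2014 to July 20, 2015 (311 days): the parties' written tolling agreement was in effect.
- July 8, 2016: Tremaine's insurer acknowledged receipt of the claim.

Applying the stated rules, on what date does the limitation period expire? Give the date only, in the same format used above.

The limitation period began to run on November 19, 2013.
The untolled deadline — 30 months after November 19, 2013 — is May 19, 2016.
Because the written tolling agreement ran from September 12, 2014 to July 20, 2015, the deadline is extended by 311 days to March 26, 2017.
Nothing else in the chronology tolls or restarts the period.

March 26, 2017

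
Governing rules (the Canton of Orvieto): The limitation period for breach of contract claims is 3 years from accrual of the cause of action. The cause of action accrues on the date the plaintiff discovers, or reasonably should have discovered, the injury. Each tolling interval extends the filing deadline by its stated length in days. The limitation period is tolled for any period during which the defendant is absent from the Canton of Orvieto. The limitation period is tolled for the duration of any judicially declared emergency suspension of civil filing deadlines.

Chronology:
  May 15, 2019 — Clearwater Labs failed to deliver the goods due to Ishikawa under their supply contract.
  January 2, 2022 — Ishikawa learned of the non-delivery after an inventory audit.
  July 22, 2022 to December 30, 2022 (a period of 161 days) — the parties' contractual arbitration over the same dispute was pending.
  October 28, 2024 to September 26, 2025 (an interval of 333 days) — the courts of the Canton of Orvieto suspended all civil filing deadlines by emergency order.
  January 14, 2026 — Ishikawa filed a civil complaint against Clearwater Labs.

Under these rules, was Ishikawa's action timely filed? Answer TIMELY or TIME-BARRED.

Under the discovery rule, the claim accrued on January 2, 2022, when Ishikawa discovered the injury — not on the May 15, 2019 date of the underlying act.
The untolled deadline — 3 years after January 2, 2022 — is January 2, 2025.
Because the emergency suspension of filing deadlines ran from October 28, 2024 to September 26, 2025, the deadline is extended by 333 days to December 1, 2025.
Although a pending arbitration ran from July 22, 2022 to December 30, 2022, the stated rules do not make that a tolling event, so it is disregarded.
The January 14, 2026 filing falls after the December 1, 2025 deadline; the claim is time-barred.

TIME-BARRED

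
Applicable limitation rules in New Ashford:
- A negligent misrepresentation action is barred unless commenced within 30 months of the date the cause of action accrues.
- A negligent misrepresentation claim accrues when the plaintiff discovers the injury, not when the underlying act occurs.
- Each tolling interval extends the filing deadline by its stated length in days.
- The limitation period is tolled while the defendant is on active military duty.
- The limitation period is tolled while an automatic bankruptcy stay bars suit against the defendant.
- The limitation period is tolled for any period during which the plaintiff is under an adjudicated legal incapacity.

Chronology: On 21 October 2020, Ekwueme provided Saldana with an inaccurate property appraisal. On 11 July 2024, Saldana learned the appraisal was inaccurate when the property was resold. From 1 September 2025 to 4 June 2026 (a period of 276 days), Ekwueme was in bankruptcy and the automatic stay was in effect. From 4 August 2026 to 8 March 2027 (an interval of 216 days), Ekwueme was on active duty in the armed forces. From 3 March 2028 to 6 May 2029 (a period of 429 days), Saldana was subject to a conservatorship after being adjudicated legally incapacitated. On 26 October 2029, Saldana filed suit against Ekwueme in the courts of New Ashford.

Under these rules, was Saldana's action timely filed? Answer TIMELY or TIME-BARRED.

TIME-BARRED

Under the discovery rule, the claim accrued on 11 July 2024, when Saldana discovered the injury — not on the 21 October 2020 date of the underlying act.
Adding the 30 months base period to 11 July 2024 gives a deadline of 11 January 2027, before any tolling.
The period was tolled for 276 days by the automatic bankruptcy stay (1 September 2025 to 4 June 2026), pushing the deadline to 14 October 2027.
The period was tolled for 216 days by the defendant's active military service (4 August 2026 to 8 March 2027), pushing the deadline to 17 May 2028.
The period was tolled for 429 days by the plaintiff's legal incapacity (3 March 2028 to 6 May 2029), pushing the deadline to 20 July 2029.
Saldana filed on 26 October 2029, after the 20 July 2029 deadline, so the action is time-barred.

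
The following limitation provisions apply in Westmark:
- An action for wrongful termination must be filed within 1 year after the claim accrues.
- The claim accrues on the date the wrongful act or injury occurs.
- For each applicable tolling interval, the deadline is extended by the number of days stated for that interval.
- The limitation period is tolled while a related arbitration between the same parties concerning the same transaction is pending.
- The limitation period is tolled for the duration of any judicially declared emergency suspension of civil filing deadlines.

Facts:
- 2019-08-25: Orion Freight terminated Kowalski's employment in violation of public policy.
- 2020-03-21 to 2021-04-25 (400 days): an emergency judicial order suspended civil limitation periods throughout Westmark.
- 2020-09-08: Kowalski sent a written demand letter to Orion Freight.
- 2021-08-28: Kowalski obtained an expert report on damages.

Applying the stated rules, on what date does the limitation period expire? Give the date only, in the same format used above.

2021-09-29

The claim accrued on 2019-08-25, the date of the act.
The untolled deadline — 1 year after 2019-08-25 — is 2020-08-25.
Because the emergency suspension of filing deadlines ran from 2020-03-21 to 2021-04-25, the deadline is extended by 400 days to 2021-09-29.
Nothing else in the chronology tolls or restarts the period.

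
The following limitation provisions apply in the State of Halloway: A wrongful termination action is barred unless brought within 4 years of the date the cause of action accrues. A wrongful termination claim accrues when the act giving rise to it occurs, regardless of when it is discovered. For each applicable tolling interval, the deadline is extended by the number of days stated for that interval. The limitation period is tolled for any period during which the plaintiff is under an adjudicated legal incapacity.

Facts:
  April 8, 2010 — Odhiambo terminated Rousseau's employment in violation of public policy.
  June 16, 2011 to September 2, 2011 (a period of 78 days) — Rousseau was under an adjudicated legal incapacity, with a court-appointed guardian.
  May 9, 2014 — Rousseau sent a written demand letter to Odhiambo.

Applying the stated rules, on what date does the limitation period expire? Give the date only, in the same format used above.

June 25, 2014

The cause of action accrued on April 8, 2010, the date of the act.
4 years from April 8, 2010 is April 8, 2014.
The period was tolled for 78 days by the plaintiff's legal incapacity (June 16, 2011 to September 2, 2011), pushing the deadline to June 25, 2014.
None of the other events listed affects the running of the period under the stated rules.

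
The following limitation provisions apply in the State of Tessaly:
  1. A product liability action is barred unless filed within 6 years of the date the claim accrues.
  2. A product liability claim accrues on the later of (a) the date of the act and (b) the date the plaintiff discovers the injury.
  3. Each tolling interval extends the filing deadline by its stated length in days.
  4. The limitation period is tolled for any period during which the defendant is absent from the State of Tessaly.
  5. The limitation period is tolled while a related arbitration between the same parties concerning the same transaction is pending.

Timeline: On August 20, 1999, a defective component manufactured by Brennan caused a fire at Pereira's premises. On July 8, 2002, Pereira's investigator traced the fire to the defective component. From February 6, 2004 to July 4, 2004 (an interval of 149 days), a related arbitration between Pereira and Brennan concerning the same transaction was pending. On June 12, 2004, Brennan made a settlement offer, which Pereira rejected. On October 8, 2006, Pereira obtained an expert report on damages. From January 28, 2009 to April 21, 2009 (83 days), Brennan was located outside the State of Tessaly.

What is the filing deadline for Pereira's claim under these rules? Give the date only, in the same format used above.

The claim accrued on July 8, 2002 — the later of the August 20, 1999 act and the July 8, 2002 discovery.
The untolled deadline — 6 years after July 8, 2002 — is July 8, 2008.
The pending related arbitration from February 6, 2004 to July 4, 2004 tolled the period for 149 days, extending the deadline to December 4, 2008.
By the time the defendant's absence from the jurisdiction began on January 28, 2009, the limitation period had already expired on December 4, 2008; that interval cannot revive it.
The other events in the timeline have no effect on the limitation period under the stated rules.

December 4, 2008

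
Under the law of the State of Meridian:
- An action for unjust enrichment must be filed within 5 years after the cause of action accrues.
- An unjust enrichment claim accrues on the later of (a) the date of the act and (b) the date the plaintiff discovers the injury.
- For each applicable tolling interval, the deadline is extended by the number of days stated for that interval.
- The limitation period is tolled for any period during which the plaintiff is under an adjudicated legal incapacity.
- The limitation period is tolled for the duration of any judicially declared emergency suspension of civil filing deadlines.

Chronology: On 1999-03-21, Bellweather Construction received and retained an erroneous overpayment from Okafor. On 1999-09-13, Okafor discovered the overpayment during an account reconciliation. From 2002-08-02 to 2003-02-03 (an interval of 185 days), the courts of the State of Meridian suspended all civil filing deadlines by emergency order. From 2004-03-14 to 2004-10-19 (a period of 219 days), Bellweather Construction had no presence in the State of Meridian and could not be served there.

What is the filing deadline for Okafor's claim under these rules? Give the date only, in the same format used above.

Taking the later of the act (1999-03-21) and discovery (1999-09-13), the claim accrued on 1999-09-13.
The untolled deadline — 5 years after 1999-09-13 — is 2004-09-13.
The period was tolled for 185 days by the emergency suspension of filing deadlines (2002-08-02 to 2003-02-03), pushing the deadline to 2005-03-17.
No stated provision tolls the period for the defendant's absence, so the interval from 2004-03-14 to 2004-10-19 has no effect on the deadline.

2005-03-17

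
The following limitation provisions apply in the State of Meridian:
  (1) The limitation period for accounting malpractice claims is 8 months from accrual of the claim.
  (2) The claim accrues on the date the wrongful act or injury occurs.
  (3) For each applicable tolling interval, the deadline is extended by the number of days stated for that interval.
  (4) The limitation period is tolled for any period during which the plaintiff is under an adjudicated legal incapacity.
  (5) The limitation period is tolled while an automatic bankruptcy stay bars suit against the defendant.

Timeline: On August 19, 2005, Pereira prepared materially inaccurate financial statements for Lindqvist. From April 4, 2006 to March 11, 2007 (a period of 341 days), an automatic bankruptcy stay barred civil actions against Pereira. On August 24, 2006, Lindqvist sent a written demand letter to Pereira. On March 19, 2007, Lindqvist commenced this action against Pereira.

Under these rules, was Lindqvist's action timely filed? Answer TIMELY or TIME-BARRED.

TIMELY

The claim accrued on August 19, 2005, when the wrongful act occurred.
The untolled deadline — 8 months after August 19, 2005 — is April 19, 2006.
The automatic bankruptcy stay from April 4, 2006 to March 11, 2007 tolled the period for 341 days, extending the deadline to March 26, 2007.
The other events in the timeline have no effect on the limitation period under the stated rules.
Lindqvist filed on March 19, 2007, before the March 26, 2007 deadline, so the action is timely.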